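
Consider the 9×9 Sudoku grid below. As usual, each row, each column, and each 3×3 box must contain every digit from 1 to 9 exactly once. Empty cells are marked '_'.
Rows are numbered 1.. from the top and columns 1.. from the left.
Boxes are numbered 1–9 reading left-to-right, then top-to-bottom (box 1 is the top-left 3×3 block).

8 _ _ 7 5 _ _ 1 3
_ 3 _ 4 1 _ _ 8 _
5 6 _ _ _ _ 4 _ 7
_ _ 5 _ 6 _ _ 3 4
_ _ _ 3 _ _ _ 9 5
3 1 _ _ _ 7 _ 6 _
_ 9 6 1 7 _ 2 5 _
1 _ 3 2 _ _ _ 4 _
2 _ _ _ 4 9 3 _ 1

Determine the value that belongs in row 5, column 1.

6

Cell row 5, column 1 itself could take any of {4, 6, 7} by direct elimination.
Consider where 6 can go in column 1.
row 2, column 1 is out (box 1 already has a 6).
row 4, column 1 is out (row 4 already has a 6).
row 7, column 1 is out (row 7 already has a 6).
So the only cell in column 1 that can hold 6 is row 5, column 1.
Therefore row 5, column 1 = 6.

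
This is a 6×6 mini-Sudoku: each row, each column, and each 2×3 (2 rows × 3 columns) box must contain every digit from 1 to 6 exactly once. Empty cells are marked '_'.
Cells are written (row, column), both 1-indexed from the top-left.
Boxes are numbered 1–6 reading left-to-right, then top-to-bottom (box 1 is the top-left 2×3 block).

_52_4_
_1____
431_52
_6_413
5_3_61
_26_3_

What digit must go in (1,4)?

1

Cell (1,4) itself could take any of {1, 3, 6} by direct elimination.
Consider where 1 can go in row 1.
(1,1) is out (box 1 already has a 1).
(1,6) is out (column 6 already has a 1).
So the only cell in row 1 that can hold 1 is (1,4).
Therefore (1,4) = 1.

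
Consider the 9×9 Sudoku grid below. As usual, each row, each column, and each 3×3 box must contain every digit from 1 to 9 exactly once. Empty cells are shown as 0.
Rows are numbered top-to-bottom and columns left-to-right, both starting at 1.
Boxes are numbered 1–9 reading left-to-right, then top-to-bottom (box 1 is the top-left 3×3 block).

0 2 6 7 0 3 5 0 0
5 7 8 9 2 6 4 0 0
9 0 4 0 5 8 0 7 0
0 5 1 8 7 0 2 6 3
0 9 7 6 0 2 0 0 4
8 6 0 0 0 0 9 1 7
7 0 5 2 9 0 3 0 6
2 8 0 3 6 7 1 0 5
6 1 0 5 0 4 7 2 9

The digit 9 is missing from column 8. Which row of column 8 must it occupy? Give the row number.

1

Consider where 9 can go in column 8.
R2C8 is out (row 2 already has a 9).
R5C8 is out (row 5 already has a 9).
R7C8 is out (row 7 already has a 9).
R8C8 is out (box 9 already has a 9).
So the only cell in column 8 that can hold 9 is R1C8.
That is row 1.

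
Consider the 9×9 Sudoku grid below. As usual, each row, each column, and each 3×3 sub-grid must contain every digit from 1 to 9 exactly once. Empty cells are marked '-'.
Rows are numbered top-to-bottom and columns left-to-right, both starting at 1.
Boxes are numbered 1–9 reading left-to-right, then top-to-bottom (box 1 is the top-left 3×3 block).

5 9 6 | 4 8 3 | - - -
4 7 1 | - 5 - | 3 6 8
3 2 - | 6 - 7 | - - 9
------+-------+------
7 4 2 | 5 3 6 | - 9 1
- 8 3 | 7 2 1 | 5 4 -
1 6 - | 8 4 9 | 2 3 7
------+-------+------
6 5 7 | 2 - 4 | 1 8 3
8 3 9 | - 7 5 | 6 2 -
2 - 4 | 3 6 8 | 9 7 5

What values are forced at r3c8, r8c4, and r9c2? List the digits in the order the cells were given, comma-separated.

For r3c8:
  Consider where 5 can go in column 8.
  r1c8 is out (row 1 already has a 5).
  So the only cell in column 8 that can hold 5 is r3c8.
  So r3c8 = 5.
For r8c4:
  Row 8 already contains {2, 3, 5, 6, 7, 8, 9}.
  Column 4 already contains {2, 3, 4, 5, 6, 7, 8}.
  Its 3×3 block (box 8) already contains {2, 3, 4, 5, 6, 7, 8}.
  The only value from 1–9 not eliminated is 1, so r8c4 = 1.
For r9c2:
  Row 9 already contains {2, 3, 4, 5, 6, 7, 8, 9}.
  Column 2 already contains {2, 3, 4, 5, 6, 7, 8, 9}.
  Its 3×3 block (box 7) already contains {2, 3, 4, 5, 6, 7, 8, 9}.
  The only value from 1–9 not eliminated is 1, so r9c2 = 1.

5,1,1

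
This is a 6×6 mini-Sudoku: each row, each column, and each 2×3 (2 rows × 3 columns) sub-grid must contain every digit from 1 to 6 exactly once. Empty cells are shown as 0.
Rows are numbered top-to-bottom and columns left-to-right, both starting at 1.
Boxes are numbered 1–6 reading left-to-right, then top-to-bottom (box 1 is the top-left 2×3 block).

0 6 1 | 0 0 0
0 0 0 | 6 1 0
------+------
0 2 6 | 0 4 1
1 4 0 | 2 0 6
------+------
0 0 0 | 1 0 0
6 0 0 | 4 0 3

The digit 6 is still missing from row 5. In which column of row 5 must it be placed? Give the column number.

Consider where 6 can go in row 5.
r5c1 is out (column 1 already has a 6).
r5c2 is out (column 2 already has a 6).
r5c3 is out (column 3 already has a 6).
r5c6 is out (column 6 already has a 6).
So the only cell in row 5 that can hold 6 is r5c5.
That is column 5.

5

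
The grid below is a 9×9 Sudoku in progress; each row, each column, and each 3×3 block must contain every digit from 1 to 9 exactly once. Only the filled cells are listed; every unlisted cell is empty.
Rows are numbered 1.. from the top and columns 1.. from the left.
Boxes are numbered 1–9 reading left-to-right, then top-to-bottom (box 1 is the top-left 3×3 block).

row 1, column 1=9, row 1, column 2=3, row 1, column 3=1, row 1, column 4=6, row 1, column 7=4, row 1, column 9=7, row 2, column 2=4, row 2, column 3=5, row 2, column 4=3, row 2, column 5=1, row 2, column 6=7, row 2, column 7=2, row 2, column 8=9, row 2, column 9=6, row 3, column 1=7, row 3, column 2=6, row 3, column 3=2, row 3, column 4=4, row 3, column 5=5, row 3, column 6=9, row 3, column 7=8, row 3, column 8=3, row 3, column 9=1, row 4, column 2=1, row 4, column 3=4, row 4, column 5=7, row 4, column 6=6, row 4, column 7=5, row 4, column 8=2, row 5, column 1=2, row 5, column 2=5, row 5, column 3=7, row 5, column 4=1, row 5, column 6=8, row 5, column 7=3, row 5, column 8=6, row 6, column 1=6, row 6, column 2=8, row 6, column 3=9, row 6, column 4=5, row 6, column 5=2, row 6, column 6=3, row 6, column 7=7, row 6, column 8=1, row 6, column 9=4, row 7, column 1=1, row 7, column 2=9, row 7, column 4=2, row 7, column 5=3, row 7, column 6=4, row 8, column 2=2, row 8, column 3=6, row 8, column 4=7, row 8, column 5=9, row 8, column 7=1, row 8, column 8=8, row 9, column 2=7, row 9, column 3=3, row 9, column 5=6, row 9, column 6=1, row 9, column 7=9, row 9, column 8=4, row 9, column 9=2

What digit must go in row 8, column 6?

5

Row 8 already contains {1, 2, 6, 7, 8, 9}.
Column 6 already contains {1, 3, 4, 6, 7, 8, 9}.
Its 3×3 block (box 8) already contains {1, 2, 3, 4, 6, 7, 9}.
The only value from 1–9 not eliminated is 5, so row 8, column 6 = 5.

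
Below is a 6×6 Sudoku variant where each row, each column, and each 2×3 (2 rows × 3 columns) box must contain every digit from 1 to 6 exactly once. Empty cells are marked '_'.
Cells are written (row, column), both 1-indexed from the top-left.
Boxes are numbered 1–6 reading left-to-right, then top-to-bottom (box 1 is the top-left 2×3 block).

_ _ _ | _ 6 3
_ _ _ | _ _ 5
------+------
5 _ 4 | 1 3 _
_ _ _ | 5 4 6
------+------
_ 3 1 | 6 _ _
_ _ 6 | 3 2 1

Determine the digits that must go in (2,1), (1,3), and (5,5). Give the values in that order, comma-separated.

For (2,1):
  Consider where 6 can go in column 1.
  (1,1) is out (row 1 already has a 6).
  (4,1) is out (row 4 already has a 6).
  (5,1) is out (row 5 already has a 6).
  (6,1) is out (row 6 already has a 6).
  So the only cell in column 1 that can hold 6 is (2,1).
  So (2,1) = 6.
For (1,3):
  Consider where 5 can go in column 3.
  (2,3) is out (row 2 already has a 5).
  (4,3) is out (row 4 already has a 5).
  So the only cell in column 3 that can hold 5 is (1,3).
  So (1,3) = 5.
For (5,5):
  Row 5 already contains {1, 3, 6}.
  Column 5 already contains {2, 3, 4, 6}.
  Its 2×3 block (box 6) already contains {1, 2, 3, 6}.
  The only value from 1–6 not eliminated is 5, so (5,5) = 5.

6,5,5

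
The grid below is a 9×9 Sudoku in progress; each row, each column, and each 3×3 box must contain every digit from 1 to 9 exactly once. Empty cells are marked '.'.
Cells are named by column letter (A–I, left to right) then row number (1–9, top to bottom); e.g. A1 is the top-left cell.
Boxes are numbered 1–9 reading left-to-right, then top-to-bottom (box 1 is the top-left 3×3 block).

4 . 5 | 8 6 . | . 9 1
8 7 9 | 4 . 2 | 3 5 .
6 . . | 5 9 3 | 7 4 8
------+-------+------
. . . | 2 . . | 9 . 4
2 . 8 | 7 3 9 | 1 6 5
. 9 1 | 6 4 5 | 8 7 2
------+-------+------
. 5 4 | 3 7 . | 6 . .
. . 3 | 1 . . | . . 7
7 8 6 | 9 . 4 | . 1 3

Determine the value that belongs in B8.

2

Row 8 already contains {1, 3, 7}.
Column B already contains {5, 7, 8, 9}.
Its 3×3 block (box 7) already contains {3, 4, 5, 6, 7, 8}.
The only value from 1–9 not eliminated is 2, so B8 = 2.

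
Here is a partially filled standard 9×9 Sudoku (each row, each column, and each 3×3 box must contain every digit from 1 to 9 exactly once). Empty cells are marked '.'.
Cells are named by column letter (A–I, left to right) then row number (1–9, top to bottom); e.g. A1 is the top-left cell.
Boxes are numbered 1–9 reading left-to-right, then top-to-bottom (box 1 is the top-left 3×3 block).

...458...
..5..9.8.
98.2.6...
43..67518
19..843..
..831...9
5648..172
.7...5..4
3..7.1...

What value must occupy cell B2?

4

Cell B2 itself could take any of {1, 2, 4} by direct elimination.
Consider where 4 can go in column B.
B1 is out (row 1 already has a 4).
B6 is out (box 4 already has a 4).
B9 is out (box 7 already has a 4).
So the only cell in column B that can hold 4 is B2.
Therefore B2 = 4.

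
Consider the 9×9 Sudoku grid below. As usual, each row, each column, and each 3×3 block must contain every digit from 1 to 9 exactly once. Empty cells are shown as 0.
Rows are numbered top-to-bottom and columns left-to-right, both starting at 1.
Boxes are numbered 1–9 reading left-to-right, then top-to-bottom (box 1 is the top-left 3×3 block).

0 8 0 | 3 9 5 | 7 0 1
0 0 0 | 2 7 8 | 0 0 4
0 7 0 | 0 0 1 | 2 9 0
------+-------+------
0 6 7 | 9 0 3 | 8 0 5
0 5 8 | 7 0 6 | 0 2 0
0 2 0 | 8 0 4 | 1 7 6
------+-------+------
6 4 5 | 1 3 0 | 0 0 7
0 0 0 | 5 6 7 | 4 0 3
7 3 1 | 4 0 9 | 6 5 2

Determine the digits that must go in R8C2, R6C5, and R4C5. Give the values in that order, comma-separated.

9,5,2

For R8C2:
  Row 8 already contains {3, 4, 5, 6, 7}.
  Column 2 already contains {2, 3, 4, 5, 6, 7, 8}.
  Its 3×3 block (box 7) already contains {1, 3, 4, 5, 6, 7}.
  The only value from 1–9 not eliminated is 9, so R8C2 = 9.
For R6C5:
  Row 6 already contains {1, 2, 4, 6, 7, 8}.
  Column 5 already contains {3, 6, 7, 9}.
  Its 3×3 block (box 5) already contains {3, 4, 6, 7, 8, 9}.
  The only value from 1–9 not eliminated is 5, so R6C5 = 5.
For R4C5:
  Consider where 2 can go in box 5.
  R5C5 is out (row 5 already has a 2).
  R6C5 is out (row 6 already has a 2).
  So the only cell in box 5 that can hold 2 is R4C5.
  So R4C5 = 2.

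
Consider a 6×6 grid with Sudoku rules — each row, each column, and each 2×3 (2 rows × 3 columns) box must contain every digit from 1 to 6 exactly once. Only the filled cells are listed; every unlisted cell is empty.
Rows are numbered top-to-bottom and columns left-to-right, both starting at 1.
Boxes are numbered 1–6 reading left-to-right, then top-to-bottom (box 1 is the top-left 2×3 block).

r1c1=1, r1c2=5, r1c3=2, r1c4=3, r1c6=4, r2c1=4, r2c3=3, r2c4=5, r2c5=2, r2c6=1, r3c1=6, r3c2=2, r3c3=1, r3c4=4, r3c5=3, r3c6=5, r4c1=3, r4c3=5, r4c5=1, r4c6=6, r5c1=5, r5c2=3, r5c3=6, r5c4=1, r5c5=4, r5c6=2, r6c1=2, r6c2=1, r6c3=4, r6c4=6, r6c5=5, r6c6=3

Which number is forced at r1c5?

6

Row 1 already contains {1, 2, 3, 4, 5}.
Column 5 already contains {1, 2, 3, 4, 5}.
Its 2×3 block (box 2) already contains {1, 2, 3, 4, 5}.
The only value from 1–6 not eliminated is 6, so r1c5 = 6.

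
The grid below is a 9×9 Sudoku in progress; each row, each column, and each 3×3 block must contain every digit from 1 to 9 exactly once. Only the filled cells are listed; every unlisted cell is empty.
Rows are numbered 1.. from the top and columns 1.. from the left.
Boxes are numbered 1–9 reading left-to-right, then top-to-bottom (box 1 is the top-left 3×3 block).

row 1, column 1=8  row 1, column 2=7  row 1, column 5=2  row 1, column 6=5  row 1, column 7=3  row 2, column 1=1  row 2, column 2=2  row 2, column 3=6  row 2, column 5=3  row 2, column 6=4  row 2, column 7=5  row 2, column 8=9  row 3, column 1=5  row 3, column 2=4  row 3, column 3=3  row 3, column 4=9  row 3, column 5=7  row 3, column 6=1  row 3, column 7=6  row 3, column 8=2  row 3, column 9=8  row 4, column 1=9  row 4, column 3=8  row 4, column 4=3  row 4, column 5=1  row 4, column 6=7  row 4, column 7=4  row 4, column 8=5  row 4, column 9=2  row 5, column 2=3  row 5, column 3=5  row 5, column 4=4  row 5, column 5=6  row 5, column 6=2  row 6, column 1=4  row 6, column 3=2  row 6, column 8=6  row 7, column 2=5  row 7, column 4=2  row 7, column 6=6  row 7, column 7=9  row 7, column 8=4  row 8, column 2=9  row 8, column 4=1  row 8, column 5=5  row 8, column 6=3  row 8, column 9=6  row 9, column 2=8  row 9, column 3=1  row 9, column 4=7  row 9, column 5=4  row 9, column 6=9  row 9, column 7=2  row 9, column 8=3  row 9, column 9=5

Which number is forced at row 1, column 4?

Row 1 already contains {2, 3, 5, 7, 8}.
Column 4 already contains {1, 2, 3, 4, 7, 9}.
Its 3×3 block (box 2) already contains {1, 2, 3, 4, 5, 7, 9}.
The only value from 1–9 not eliminated is 6, so row 1, column 4 = 6.

6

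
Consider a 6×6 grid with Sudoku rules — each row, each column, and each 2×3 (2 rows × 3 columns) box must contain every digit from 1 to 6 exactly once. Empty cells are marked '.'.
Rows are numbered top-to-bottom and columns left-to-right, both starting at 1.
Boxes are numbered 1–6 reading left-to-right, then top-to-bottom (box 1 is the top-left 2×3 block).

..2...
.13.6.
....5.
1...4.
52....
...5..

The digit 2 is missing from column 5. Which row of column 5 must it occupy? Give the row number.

Consider where 2 can go in column 5.
R1C5 is out (row 1 already has a 2).
R5C5 is out (row 5 already has a 2).
So the only cell in column 5 that can hold 2 is R6C5.
That is row 6.

6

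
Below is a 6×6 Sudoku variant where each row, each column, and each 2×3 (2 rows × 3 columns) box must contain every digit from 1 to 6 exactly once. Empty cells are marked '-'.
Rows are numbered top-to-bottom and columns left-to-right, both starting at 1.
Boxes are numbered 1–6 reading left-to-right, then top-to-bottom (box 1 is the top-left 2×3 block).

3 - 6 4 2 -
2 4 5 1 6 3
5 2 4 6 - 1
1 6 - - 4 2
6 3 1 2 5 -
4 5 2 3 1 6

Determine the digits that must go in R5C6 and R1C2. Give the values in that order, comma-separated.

For R5C6:
  Row 5 already contains {1, 2, 3, 5, 6}.
  Column 6 already contains {1, 2, 3, 6}.
  Its 2×3 block (box 6) already contains {1, 2, 3, 5, 6}.
  The only value from 1–6 not eliminated is 4, so R5C6 = 4.
For R1C2:
  Row 1 already contains {2, 3, 4, 6}.
  Column 2 already contains {2, 3, 4, 5, 6}.
  Its 2×3 block (box 1) already contains {2, 3, 4, 5, 6}.
  The only value from 1–6 not eliminated is 1, so R1C2 = 1.

4,1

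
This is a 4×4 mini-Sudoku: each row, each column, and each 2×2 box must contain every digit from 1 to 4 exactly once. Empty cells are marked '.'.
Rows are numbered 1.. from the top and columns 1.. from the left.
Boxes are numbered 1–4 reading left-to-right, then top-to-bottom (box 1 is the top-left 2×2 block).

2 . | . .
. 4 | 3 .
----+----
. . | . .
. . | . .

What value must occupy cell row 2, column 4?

2

Cell row 2, column 4 itself could take any of {1, 2} by direct elimination.
Consider where 2 can go in row 2.
row 2, column 1 is out (column 1 already has a 2).
So the only cell in row 2 that can hold 2 is row 2, column 4.
Therefore row 2, column 4 = 2.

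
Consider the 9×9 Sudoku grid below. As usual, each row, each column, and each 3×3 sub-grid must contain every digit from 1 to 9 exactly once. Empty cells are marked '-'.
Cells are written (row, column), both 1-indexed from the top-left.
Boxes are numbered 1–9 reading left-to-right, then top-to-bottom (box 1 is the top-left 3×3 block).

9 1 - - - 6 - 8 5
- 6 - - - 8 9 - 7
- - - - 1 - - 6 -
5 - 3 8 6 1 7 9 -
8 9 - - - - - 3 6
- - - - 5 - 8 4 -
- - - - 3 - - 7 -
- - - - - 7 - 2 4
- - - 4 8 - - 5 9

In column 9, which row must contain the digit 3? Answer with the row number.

3

Consider where 3 can go in column 9.
(4,9) is out (row 4 already has a 3).
(6,9) is out (box 6 already has a 3).
(7,9) is out (row 7 already has a 3).
So the only cell in column 9 that can hold 3 is (3,9).
That is row 3.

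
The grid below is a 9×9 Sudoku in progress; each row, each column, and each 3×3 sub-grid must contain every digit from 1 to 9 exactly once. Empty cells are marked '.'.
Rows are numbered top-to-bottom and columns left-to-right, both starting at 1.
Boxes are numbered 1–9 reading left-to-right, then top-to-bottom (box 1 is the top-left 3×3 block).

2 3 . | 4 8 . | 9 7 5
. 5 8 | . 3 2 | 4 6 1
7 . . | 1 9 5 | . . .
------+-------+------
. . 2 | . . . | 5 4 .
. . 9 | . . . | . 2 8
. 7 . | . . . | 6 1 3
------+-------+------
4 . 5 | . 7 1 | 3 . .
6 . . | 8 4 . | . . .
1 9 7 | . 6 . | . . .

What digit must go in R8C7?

1

Cell R8C7 itself could take any of {1, 2, 7} by direct elimination.
Consider where 1 can go in box 9.
R7C8 is out (row 7 already has a 1). R7C9 is out (row 7 already has a 1). R8C8 is out (column 8 already has a 1). R8C9 is out (column 9 already has a 1). The remaining empty cells in box 9 are similarly blocked.
So the only cell in box 9 that can hold 1 is R8C7.
Therefore R8C7 = 1.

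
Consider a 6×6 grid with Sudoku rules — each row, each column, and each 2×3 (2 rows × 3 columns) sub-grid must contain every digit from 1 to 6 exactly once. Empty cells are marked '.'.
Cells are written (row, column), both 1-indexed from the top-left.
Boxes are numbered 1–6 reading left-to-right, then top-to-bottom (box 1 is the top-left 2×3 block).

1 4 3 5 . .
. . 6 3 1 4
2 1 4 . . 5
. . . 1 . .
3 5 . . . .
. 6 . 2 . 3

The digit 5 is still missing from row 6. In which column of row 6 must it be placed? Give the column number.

5

Consider where 5 can go in row 6.
(6,1) is out (box 5 already has a 5).
(6,3) is out (box 5 already has a 5).
So the only cell in row 6 that can hold 5 is (6,5).
That is column 5.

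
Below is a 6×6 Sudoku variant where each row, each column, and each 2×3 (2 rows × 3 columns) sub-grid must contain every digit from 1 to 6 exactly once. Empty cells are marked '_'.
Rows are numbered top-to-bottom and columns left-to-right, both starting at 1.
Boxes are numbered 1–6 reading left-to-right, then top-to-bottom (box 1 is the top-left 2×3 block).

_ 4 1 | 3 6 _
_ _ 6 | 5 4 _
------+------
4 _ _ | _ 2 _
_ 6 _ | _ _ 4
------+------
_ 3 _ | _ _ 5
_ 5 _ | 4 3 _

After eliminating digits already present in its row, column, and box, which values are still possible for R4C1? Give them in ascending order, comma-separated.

Row 4 already contains {4, 6}.
Column 1 already contains {4}.
Its 2×3 block (box 3) already contains {4, 6}.
Removing those from 1–6 leaves {1, 2, 3, 5} as the candidates for R4C1.

1,2,3,5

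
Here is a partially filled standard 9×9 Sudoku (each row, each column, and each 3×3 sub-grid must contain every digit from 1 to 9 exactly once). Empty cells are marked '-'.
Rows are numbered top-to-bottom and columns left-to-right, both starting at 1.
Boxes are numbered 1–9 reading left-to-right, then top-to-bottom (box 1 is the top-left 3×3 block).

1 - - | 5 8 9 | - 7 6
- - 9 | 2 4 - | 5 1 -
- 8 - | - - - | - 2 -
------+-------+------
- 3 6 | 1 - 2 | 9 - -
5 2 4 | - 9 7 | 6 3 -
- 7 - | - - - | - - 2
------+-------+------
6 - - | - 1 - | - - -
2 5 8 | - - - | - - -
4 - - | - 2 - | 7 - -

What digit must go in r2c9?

Cell r2c9 itself could take any of {3, 8} by direct elimination.
Consider where 8 can go in box 3.
r1c7 is out (row 1 already has a 8).
r3c7 is out (row 3 already has a 8).
r3c9 is out (row 3 already has a 8).
So the only cell in box 3 that can hold 8 is r2c9.
Therefore r2c9 = 8.

8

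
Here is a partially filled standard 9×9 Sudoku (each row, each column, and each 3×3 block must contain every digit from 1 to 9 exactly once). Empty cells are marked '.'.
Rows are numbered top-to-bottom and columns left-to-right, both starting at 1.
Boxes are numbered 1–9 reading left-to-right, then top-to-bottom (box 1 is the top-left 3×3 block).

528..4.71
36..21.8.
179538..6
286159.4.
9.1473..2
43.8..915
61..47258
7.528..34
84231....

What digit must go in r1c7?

Row 1 already contains {1, 2, 4, 5, 7, 8}.
Column 7 already contains {2, 9}.
Its 3×3 block (box 3) already contains {1, 6, 7, 8}.
The only value from 1–9 not eliminated is 3, so r1c7 = 3.

3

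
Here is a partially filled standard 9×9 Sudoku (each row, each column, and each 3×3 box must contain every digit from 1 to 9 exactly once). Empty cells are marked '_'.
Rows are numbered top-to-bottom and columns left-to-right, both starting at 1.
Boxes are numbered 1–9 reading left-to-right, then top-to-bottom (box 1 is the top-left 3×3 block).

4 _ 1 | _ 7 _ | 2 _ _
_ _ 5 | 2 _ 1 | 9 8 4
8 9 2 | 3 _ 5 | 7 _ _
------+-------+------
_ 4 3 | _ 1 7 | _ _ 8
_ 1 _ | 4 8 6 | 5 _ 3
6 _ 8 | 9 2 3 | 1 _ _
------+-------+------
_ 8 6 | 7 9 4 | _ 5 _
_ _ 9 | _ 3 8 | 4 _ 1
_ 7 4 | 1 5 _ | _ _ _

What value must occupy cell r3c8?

1

Cell r3c8 itself could take any of {1, 6} by direct elimination.
Consider where 1 can go in box 3.
r1c8 is out (row 1 already has a 1).
r1c9 is out (row 1 already has a 1).
r3c9 is out (column 9 already has a 1).
So the only cell in box 3 that can hold 1 is r3c8.
Therefore r3c8 = 1.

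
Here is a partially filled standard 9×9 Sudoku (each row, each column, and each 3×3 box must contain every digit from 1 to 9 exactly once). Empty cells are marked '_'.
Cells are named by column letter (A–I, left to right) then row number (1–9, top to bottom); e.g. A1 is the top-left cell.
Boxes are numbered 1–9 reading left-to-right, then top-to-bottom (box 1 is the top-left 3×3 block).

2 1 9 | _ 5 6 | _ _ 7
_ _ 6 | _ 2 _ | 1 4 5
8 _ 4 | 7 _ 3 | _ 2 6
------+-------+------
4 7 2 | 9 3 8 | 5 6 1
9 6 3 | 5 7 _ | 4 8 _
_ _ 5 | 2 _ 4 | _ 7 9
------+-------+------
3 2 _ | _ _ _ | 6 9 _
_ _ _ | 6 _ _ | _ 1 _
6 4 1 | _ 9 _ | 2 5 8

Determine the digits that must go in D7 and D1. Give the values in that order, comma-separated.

1,4

For D7:
  Consider where 1 can go in column D.
  D1 is out (row 1 already has a 1).
  D2 is out (row 2 already has a 1).
  D9 is out (row 9 already has a 1).
  So the only cell in column D that can hold 1 is D7.
  So D7 = 1.
For D1:
  Consider where 4 can go in box 2.
  D2 is out (row 2 already has a 4).
  F2 is out (row 2 already has a 4).
  E3 is out (row 3 already has a 4).
  So the only cell in box 2 that can hold 4 is D1.
  So D1 = 4.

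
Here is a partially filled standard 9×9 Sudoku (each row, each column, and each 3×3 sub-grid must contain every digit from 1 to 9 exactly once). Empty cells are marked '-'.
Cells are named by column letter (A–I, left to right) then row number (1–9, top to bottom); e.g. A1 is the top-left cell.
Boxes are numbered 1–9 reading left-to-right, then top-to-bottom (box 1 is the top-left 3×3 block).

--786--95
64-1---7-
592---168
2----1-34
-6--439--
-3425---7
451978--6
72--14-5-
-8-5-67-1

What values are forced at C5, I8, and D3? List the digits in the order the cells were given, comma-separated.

5,9,4

For C5:
  Consider where 5 can go in row 5.
  A5 is out (column A already has a 5).
  D5 is out (column D already has a 5).
  H5 is out (column H already has a 5).
  I5 is out (column I already has a 5).
  So the only cell in row 5 that can hold 5 is C5.
  So C5 = 5.
For I8:
  Consider where 9 can go in column I.
  I2 is out (box 3 already has a 9).
  I5 is out (row 5 already has a 9).
  So the only cell in column I that can hold 9 is I8.
  So I8 = 9.
For D3:
  Consider where 4 can go in column D.
  D4 is out (row 4 already has a 4).
  D5 is out (row 5 already has a 4).
  D8 is out (row 8 already has a 4).
  So the only cell in column D that can hold 4 is D3.
  So D3 = 4.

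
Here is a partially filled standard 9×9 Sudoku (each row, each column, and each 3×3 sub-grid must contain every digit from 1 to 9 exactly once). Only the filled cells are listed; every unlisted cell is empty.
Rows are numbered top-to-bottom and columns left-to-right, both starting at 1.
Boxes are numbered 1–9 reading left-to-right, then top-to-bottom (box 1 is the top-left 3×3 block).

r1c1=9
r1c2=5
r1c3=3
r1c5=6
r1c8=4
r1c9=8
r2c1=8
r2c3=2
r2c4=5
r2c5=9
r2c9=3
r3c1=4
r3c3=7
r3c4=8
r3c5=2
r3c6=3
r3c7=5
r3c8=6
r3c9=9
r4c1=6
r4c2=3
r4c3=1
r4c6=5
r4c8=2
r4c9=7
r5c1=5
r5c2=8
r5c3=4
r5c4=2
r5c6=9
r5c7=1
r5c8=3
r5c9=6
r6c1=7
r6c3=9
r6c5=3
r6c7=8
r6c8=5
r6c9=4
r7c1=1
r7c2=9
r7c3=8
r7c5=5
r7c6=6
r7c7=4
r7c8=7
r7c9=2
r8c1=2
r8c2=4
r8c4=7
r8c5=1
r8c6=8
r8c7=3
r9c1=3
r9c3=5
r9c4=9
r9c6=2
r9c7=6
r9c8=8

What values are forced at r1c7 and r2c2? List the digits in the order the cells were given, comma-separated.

For r1c7:
  Consider where 2 can go in column 7.
  r2c7 is out (row 2 already has a 2).
  r4c7 is out (row 4 already has a 2).
  So the only cell in column 7 that can hold 2 is r1c7.
  So r1c7 = 2.
For r2c2:
  Consider where 6 can go in column 2.
  r3c2 is out (row 3 already has a 6).
  r6c2 is out (box 4 already has a 6).
  r9c2 is out (row 9 already has a 6).
  So the only cell in column 2 that can hold 6 is r2c2.
  So r2c2 = 6.

2,6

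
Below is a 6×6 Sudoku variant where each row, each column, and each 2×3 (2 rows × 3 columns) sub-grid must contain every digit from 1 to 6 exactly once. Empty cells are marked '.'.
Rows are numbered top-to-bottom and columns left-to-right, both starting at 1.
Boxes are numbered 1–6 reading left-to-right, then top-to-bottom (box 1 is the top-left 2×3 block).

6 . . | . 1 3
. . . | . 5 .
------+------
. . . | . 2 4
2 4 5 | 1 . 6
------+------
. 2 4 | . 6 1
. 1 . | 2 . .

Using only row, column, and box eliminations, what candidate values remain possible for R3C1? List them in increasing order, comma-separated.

Row 3 already contains {2, 4}.
Column 1 already contains {2, 6}.
Its 2×3 block (box 3) already contains {2, 4, 5}.
Removing those from 1–6 leaves {1, 3} as the candidates for R3C1.

1,3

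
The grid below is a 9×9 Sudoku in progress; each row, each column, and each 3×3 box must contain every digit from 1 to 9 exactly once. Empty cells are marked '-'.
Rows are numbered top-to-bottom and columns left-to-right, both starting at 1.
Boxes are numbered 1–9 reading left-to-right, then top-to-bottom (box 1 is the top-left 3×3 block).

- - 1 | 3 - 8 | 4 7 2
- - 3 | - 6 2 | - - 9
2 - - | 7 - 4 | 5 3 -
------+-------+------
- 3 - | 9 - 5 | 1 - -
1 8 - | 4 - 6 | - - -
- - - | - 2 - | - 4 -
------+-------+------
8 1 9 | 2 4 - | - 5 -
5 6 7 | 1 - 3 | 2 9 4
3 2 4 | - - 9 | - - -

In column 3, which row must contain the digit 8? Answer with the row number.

3

Consider where 8 can go in column 3.
r4c3 is out (box 4 already has a 8).
r5c3 is out (row 5 already has a 8).
r6c3 is out (box 4 already has a 8).
So the only cell in column 3 that can hold 8 is r3c3.
That is row 3.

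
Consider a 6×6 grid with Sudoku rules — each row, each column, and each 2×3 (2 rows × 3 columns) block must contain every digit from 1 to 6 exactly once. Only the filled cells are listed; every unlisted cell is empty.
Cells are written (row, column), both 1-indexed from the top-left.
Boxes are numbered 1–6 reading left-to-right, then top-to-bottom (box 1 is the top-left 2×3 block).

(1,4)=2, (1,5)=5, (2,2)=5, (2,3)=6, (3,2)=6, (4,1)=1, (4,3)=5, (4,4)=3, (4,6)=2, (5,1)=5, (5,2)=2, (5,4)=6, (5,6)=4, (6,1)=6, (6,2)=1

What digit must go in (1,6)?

6

Cell (1,6) itself could take any of {1, 3, 6} by direct elimination.
Consider where 6 can go in box 2.
(2,4) is out (row 2 already has a 6).
(2,5) is out (row 2 already has a 6).
(2,6) is out (row 2 already has a 6).
So the only cell in box 2 that can hold 6 is (1,6).
Therefore (1,6) = 6.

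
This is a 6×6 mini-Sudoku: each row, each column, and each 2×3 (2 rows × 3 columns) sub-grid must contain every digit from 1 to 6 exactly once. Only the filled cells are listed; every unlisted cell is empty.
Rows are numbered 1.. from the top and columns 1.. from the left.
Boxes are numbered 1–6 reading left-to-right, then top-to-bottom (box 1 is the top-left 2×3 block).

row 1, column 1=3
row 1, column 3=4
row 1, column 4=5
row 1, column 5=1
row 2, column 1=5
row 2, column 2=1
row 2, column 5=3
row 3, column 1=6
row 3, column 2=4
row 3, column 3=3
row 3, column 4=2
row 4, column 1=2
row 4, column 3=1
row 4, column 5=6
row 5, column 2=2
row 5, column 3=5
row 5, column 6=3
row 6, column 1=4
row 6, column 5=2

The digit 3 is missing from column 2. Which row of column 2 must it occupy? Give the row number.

6

Consider where 3 can go in column 2.
row 1, column 2 is out (row 1 already has a 3).
row 4, column 2 is out (box 3 already has a 3).
So the only cell in column 2 that can hold 3 is row 6, column 2.
That is row 6.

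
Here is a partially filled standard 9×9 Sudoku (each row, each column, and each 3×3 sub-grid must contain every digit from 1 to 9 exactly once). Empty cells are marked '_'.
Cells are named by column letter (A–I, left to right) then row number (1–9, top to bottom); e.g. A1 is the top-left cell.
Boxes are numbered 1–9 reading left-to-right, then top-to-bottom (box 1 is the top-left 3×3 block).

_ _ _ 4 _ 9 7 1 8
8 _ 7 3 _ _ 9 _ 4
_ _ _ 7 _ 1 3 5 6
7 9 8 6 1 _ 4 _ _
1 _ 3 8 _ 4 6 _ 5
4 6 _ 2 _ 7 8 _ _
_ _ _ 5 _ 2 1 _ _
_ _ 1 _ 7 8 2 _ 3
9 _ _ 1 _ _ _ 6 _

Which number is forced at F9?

3

Row 9 already contains {1, 6, 9}.
Column F already contains {1, 2, 4, 7, 8, 9}.
Its 3×3 block (box 8) already contains {1, 2, 5, 7, 8}.
The only value from 1–9 not eliminated is 3, so F9 = 3.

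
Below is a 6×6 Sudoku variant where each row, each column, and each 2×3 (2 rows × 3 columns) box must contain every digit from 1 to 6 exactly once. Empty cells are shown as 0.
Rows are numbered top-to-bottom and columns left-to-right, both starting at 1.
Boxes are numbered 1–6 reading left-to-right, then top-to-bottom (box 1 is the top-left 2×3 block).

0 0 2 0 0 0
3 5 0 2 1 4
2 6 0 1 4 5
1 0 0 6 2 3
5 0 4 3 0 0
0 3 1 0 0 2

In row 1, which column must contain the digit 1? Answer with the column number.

Consider where 1 can go in row 1.
R1C1 is out (column 1 already has a 1).
R1C4 is out (column 4 already has a 1).
R1C5 is out (column 5 already has a 1).
R1C6 is out (box 2 already has a 1).
So the only cell in row 1 that can hold 1 is R1C2.
That is column 2.

2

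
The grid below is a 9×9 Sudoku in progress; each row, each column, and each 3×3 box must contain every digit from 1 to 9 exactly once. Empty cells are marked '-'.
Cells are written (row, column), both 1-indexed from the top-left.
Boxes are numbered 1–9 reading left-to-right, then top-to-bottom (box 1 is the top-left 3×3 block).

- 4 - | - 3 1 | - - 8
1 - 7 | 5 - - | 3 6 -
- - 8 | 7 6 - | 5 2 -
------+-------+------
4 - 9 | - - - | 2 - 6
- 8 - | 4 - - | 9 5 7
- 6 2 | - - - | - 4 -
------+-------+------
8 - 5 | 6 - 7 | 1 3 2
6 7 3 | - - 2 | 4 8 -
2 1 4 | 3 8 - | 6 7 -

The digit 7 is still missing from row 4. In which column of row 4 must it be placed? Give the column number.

Consider where 7 can go in row 4.
(4,2) is out (column 2 already has a 7).
(4,4) is out (column 4 already has a 7).
(4,6) is out (column 6 already has a 7).
(4,8) is out (column 8 already has a 7).
So the only cell in row 4 that can hold 7 is (4,5).
That is column 5.

5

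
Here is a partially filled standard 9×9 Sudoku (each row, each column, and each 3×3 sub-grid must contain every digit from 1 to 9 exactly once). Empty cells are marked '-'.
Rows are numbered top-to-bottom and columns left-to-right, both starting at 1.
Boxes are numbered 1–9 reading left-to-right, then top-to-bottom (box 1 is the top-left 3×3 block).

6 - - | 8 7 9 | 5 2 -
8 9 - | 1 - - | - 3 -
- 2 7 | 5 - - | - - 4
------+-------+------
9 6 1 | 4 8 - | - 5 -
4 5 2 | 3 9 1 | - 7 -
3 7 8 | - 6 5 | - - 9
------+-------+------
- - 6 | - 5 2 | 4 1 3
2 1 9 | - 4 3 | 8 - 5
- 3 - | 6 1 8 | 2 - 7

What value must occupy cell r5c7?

Row 5 already contains {1, 2, 3, 4, 5, 7, 9}.
Column 7 already contains {2, 4, 5, 8}.
Its 3×3 block (box 6) already contains {5, 7, 9}.
The only value from 1–9 not eliminated is 6, so r5c7 = 6.

6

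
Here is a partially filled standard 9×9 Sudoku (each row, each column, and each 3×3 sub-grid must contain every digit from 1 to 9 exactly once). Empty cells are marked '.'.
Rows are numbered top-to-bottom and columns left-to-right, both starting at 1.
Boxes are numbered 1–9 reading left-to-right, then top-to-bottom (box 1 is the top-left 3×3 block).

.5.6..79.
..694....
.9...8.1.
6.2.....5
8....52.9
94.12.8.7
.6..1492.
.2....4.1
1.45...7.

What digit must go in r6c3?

Cell r6c3 itself could take any of {3, 5} by direct elimination.
Consider where 5 can go in row 6.
r6c6 is out (column 6 already has a 5).
r6c8 is out (box 6 already has a 5).
So the only cell in row 6 that can hold 5 is r6c3.
Therefore r6c3 = 5.

5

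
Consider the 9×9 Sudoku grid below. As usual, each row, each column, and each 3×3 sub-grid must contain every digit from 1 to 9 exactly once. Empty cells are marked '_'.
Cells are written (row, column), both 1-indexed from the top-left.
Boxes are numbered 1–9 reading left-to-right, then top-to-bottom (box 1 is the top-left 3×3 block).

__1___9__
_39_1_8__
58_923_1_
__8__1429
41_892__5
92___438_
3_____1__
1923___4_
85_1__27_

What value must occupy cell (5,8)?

Row 5 already contains {1, 2, 4, 5, 8, 9}.
Column 8 already contains {1, 2, 4, 7, 8}.
Its 3×3 block (box 6) already contains {2, 3, 4, 5, 8, 9}.
The only value from 1–9 not eliminated is 6, so (5,8) = 6.

6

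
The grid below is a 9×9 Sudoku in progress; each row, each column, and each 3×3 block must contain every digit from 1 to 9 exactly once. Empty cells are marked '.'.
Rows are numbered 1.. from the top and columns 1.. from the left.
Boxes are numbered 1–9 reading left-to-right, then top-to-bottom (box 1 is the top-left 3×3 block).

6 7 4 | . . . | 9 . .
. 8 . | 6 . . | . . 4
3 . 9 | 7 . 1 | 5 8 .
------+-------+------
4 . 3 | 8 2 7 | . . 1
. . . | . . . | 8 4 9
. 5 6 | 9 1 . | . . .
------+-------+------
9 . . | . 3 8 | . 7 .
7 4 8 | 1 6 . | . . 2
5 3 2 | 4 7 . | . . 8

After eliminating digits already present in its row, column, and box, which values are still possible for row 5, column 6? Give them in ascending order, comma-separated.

Row 5 already contains {4, 8, 9}.
Column 6 already contains {1, 7, 8}.
Its 3×3 block (box 5) already contains {1, 2, 7, 8, 9}.
Removing those from 1–9 leaves {3, 5, 6} as the candidates for row 5, column 6.

3,5,6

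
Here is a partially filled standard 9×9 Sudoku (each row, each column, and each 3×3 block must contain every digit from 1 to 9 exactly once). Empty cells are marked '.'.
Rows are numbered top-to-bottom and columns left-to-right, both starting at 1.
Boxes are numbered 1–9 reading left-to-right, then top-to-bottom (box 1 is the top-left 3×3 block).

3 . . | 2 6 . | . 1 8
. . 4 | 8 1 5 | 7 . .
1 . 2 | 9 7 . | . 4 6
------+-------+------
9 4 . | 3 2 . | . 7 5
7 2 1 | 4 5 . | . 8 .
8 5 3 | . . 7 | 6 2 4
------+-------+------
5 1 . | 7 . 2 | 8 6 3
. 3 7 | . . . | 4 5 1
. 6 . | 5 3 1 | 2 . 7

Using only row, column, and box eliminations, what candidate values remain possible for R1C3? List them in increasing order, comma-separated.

5,9

Row 1 already contains {1, 2, 3, 6, 8}.
Column 3 already contains {1, 2, 3, 4, 7}.
Its 3×3 block (box 1) already contains {1, 2, 3, 4}.
Removing those from 1–9 leaves {5, 9} as the candidates for R1C3.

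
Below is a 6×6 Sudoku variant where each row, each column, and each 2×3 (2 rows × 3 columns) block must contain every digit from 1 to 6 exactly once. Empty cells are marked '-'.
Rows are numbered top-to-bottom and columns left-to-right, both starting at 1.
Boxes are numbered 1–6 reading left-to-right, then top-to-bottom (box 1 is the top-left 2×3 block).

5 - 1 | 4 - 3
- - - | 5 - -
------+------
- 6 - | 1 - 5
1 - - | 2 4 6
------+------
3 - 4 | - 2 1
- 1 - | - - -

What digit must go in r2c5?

Cell r2c5 itself could take any of {1, 6} by direct elimination.
Consider where 1 can go in row 2.
r2c1 is out (column 1 already has a 1).
r2c2 is out (column 2 already has a 1).
r2c3 is out (column 3 already has a 1).
r2c6 is out (column 6 already has a 1).
So the only cell in row 2 that can hold 1 is r2c5.
Therefore r2c5 = 1.

1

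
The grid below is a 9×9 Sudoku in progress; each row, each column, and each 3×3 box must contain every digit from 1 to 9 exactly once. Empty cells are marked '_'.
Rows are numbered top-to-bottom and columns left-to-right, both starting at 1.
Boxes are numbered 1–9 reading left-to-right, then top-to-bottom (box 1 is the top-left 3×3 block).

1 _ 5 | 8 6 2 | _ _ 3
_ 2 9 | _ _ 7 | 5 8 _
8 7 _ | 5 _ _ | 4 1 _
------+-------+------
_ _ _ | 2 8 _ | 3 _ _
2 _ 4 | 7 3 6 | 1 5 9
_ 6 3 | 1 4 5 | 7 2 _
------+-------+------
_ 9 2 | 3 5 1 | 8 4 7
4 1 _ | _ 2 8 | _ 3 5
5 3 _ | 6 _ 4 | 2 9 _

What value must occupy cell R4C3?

1

Cell R4C3 itself could take any of {1, 7} by direct elimination.
Consider where 1 can go in column 3.
R3C3 is out (row 3 already has a 1).
R8C3 is out (row 8 already has a 1).
R9C3 is out (box 7 already has a 1).
So the only cell in column 3 that can hold 1 is R4C3.
Therefore R4C3 = 1.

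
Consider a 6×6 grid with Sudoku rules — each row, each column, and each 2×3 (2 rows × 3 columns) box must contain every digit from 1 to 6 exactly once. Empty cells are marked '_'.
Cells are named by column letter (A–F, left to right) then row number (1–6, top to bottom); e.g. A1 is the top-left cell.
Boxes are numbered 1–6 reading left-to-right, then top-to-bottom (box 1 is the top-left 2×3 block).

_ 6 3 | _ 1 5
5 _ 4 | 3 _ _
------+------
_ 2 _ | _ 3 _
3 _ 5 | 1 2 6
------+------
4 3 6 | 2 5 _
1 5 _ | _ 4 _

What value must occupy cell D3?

Cell D3 itself could take any of {4, 5} by direct elimination.
Consider where 5 can go in column D.
D1 is out (row 1 already has a 5).
D6 is out (row 6 already has a 5).
So the only cell in column D that can hold 5 is D3.
Therefore D3 = 5.

5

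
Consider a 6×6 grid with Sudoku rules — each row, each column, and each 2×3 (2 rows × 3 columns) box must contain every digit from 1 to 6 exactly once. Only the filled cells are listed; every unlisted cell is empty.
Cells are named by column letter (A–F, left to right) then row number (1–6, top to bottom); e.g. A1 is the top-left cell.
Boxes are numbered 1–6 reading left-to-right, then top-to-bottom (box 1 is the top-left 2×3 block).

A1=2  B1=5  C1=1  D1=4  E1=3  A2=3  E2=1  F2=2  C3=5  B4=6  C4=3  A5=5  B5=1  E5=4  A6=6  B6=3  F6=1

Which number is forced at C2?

Cell C2 itself could take any of {4, 6} by direct elimination.
Consider where 6 can go in box 1.
B2 is out (column B already has a 6).
So the only cell in box 1 that can hold 6 is C2.
Therefore C2 = 6.

6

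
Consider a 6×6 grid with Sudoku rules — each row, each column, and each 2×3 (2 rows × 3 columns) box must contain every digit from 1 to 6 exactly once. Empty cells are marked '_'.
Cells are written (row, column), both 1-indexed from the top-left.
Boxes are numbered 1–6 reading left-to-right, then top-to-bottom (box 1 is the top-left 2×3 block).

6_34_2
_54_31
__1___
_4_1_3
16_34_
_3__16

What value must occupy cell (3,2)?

2

Row 3 already contains {1}.
Column 2 already contains {3, 4, 5, 6}.
Its 2×3 block (box 3) already contains {1, 4}.
The only value from 1–6 not eliminated is 2, so (3,2) = 2.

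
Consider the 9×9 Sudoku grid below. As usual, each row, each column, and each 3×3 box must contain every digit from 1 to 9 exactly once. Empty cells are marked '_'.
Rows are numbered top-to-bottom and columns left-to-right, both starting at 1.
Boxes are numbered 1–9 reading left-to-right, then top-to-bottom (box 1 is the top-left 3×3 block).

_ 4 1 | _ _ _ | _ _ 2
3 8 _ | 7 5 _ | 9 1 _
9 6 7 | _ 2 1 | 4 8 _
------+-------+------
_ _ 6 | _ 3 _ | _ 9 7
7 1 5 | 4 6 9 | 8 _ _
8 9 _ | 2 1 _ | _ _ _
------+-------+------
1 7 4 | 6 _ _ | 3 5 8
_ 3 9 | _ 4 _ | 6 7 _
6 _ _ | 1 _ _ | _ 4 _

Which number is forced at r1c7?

Cell r1c7 itself could take any of {5, 7} by direct elimination.
Consider where 7 can go in row 1.
r1c1 is out (column 1 already has a 7).
r1c4 is out (column 4 already has a 7).
r1c5 is out (box 2 already has a 7).
r1c6 is out (box 2 already has a 7).
r1c8 is out (column 8 already has a 7).
So the only cell in row 1 that can hold 7 is r1c7.
Therefore r1c7 = 7.

7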